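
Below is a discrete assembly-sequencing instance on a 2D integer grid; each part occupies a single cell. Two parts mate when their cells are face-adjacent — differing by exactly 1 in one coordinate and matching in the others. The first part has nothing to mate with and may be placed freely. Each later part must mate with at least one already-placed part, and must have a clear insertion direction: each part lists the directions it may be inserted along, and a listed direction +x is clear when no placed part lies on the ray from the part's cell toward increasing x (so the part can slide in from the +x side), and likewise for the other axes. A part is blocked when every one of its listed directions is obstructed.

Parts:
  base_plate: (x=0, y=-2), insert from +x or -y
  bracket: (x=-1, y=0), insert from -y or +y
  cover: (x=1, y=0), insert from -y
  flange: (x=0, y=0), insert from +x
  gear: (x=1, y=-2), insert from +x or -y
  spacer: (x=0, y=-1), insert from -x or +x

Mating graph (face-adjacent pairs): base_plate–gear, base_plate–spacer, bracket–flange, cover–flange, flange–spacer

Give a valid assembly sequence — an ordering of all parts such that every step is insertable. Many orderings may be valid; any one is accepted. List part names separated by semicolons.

1. base_plate@(0, -2) [+x clear] — {base_plate}
2. spacer@(0, -1) [-x clear] — {base_plate, spacer}
3. flange@(0, 0) [+x clear] — {base_plate, flange, spacer}
4. cover@(1, 0) [-y clear] — {base_plate, cover, flange, spacer}
5. gear@(1, -2) [+x clear] — {base_plate, cover, flange, gear, spacer}
6. bracket@(-1, 0) [-y clear] — {base_plate, bracket, cover, flange, gear, spacer}

base_plate; spacer; flange; cover; gear; bracket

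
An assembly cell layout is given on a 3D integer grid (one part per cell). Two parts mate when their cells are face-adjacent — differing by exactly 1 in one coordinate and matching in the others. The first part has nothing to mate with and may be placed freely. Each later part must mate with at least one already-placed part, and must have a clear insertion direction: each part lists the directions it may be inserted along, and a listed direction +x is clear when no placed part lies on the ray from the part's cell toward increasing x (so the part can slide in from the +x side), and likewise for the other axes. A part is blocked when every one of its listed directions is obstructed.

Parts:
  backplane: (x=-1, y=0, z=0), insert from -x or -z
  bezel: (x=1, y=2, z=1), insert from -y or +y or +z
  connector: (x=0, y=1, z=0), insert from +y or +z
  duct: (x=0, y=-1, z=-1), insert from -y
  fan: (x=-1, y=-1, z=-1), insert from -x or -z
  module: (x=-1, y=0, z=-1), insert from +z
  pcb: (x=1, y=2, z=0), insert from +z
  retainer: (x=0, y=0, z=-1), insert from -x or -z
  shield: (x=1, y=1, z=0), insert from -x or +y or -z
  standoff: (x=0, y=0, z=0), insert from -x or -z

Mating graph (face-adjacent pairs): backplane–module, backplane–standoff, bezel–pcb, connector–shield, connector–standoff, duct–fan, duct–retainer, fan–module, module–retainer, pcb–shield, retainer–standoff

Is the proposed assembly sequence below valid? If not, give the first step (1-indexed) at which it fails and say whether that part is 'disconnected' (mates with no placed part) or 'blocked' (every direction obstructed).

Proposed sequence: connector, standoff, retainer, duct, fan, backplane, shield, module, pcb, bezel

Invalid at step 8 (blocked)

1. connector@(0, 1, 0) [+y clear] — {connector}
2. standoff@(0, 0, 0) [-x clear] — {connector, standoff}
3. retainer@(0, 0, -1) [-x clear] — {connector, retainer, standoff}
4. duct@(0, -1, -1) [-y clear] — {connector, duct, retainer, standoff}
5. fan@(-1, -1, -1) [-x clear] — {connector, duct, fan, retainer, standoff}
6. backplane@(-1, 0, 0) [-x clear] — {backplane, connector, duct, fan, retainer, standoff}
7. shield@(1, 1, 0) [+y clear] — {backplane, connector, duct, fan, retainer, shield, standoff}
8. module@(-1, 0, -1) — +z all obstructed ⇒ blocked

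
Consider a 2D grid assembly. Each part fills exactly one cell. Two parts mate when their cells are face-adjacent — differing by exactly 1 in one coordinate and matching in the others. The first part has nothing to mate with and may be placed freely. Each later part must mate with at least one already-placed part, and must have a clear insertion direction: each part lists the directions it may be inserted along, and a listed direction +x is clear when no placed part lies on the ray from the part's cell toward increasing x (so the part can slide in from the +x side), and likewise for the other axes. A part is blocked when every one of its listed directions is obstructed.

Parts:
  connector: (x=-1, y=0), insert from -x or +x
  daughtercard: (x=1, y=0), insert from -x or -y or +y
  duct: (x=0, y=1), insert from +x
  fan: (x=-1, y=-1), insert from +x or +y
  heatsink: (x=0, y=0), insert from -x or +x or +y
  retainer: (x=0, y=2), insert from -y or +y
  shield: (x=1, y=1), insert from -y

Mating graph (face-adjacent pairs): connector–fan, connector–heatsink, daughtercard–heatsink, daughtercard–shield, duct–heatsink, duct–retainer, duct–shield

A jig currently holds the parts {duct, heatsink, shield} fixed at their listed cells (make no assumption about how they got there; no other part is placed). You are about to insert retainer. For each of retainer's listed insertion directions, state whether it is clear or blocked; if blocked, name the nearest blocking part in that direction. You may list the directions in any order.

+y: clear; -y: blocked by duct

-y: nearest on ray is duct@(0, 1) ⇒ blocked
+y: ray from retainer(0, 2) has no placed part ⇒ clear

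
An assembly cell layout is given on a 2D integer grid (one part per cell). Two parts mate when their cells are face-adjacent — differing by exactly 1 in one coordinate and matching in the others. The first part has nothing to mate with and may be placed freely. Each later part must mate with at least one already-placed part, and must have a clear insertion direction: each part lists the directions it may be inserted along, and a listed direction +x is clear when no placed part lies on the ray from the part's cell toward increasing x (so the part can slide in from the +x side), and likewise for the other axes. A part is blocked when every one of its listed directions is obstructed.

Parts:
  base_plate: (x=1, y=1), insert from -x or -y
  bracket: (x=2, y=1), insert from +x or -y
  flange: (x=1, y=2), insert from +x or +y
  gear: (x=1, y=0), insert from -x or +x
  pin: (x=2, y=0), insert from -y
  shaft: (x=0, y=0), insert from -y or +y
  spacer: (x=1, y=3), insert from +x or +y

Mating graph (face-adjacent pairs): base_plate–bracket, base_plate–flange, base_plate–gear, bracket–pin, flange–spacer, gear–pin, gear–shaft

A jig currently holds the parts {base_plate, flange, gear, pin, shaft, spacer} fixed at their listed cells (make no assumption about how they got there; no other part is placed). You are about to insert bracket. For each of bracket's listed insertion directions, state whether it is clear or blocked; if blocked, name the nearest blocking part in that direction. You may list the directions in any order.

+x: ray from bracket(2, 1) has no placed part ⇒ clear
-y: nearest on ray is pin@(2, 0) ⇒ blocked

+x: clear; -y: blocked by pin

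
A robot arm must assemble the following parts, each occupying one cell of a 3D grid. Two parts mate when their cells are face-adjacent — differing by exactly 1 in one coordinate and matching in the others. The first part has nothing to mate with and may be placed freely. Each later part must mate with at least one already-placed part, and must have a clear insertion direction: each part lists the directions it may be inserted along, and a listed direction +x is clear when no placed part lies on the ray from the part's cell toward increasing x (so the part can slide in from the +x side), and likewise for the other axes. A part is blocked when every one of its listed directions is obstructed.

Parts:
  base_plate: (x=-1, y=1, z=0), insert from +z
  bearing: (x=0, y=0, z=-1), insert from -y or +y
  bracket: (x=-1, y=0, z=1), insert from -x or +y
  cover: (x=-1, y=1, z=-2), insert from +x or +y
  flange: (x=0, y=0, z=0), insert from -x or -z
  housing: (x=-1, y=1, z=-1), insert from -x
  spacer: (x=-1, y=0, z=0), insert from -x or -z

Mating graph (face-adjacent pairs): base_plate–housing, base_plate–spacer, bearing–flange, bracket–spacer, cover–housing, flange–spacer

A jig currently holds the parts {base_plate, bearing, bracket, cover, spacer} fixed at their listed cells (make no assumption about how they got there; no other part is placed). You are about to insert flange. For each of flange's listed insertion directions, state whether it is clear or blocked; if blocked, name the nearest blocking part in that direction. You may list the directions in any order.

-x: nearest on ray is spacer@(-1, 0, 0) ⇒ blocked
-z: nearest on ray is bearing@(0, 0, -1) ⇒ blocked

-x: blocked by spacer; -z: blocked by bearing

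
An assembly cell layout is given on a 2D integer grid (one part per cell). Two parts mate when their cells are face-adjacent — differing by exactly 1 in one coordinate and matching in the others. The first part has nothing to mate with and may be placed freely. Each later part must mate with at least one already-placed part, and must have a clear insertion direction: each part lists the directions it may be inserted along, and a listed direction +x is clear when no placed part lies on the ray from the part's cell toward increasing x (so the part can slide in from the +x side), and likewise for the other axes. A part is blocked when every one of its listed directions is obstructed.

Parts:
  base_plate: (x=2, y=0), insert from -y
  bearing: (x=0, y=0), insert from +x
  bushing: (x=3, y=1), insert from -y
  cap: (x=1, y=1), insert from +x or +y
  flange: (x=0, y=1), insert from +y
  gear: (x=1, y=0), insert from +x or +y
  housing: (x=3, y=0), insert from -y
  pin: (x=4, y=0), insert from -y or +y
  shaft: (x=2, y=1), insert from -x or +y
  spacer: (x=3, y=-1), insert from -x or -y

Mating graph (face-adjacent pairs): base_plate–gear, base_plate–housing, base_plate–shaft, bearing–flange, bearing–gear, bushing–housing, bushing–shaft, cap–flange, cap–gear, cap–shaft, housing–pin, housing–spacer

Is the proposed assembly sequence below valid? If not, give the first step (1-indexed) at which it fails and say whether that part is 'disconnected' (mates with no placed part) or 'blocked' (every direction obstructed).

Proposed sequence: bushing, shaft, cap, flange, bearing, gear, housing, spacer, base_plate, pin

Valid

1. bushing@(3, 1) [-y clear] — {bushing}
2. shaft@(2, 1) [-x clear] — {bushing, shaft}
3. cap@(1, 1) [+y clear] — {bushing, cap, shaft}
4. flange@(0, 1) [+y clear] — {bushing, cap, flange, shaft}
5. bearing@(0, 0) [+x clear] — {bearing, bushing, cap, flange, shaft}
6. gear@(1, 0) [+x clear] — {bearing, bushing, cap, flange, gear, shaft}
7. housing@(3, 0) [-y clear] — {bearing, bushing, cap, flange, gear, housing, shaft}
8. spacer@(3, -1) [-x clear] — {bearing, bushing, cap, flange, gear, housing, shaft, spacer}
9. base_plate@(2, 0) [-y clear] — {base_plate, bearing, bushing, cap, flange, gear, housing, shaft, spacer}
10. pin@(4, 0) [-y clear] — {base_plate, bearing, bushing, cap, flange, gear, housing, pin, shaft, spacer}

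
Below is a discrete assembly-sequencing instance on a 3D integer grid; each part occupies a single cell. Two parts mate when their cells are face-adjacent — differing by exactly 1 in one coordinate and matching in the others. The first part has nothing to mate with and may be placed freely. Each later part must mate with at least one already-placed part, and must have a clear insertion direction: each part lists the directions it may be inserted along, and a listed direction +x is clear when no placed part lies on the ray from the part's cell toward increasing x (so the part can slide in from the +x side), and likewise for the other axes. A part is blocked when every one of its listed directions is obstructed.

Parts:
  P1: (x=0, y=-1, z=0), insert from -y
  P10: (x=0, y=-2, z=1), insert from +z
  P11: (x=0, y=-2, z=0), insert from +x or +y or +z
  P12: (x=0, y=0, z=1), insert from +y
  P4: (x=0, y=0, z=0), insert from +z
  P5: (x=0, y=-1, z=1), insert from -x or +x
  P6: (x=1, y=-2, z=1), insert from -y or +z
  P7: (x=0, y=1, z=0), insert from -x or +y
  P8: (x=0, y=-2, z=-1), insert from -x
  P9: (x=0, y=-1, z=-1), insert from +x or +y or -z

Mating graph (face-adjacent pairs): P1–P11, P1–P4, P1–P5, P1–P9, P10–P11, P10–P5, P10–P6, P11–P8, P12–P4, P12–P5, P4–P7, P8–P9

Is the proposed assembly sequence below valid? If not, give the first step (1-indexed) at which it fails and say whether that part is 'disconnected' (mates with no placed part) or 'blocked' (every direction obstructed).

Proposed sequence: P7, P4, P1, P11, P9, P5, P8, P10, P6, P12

Valid

1. P7@(0, 1, 0) [-x clear] — {P7}
2. P4@(0, 0, 0) [+z clear] — {P4, P7}
3. P1@(0, -1, 0) [-y clear] — {P1, P4, P7}
4. P11@(0, -2, 0) [+x clear] — {P1, P11, P4, P7}
5. P9@(0, -1, -1) [+x clear] — {P1, P11, P4, P7, P9}
6. P5@(0, -1, 1) [-x clear] — {P1, P11, P4, P5, P7, P9}
7. P8@(0, -2, -1) [-x clear] — {P1, P11, P4, P5, P7, P8, P9}
8. P10@(0, -2, 1) [+z clear] — {P1, P10, P11, P4, P5, P7, P8, P9}
9. P6@(1, -2, 1) [-y clear] — {P1, P10, P11, P4, P5, P6, P7, P8, P9}
10. P12@(0, 0, 1) [+y clear] — {P1, P10, P11, P12, P4, P5, P6, P7, P8, P9}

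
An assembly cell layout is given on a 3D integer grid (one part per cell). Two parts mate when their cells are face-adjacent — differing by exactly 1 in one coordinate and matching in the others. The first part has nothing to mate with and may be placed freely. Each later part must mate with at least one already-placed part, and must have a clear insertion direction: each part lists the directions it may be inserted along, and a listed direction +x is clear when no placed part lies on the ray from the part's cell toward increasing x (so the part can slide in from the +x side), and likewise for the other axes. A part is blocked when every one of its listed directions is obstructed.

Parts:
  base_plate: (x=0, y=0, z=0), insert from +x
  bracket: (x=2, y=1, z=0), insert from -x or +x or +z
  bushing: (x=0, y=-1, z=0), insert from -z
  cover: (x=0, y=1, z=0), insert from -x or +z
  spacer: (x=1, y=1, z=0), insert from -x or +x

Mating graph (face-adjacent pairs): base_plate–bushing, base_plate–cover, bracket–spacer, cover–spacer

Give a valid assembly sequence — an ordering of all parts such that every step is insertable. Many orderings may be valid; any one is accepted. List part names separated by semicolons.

spacer; cover; base_plate; bracket; bushing

1. spacer@(1, 1, 0) [-x clear] — {spacer}
2. cover@(0, 1, 0) [-x clear] — {cover, spacer}
3. base_plate@(0, 0, 0) [+x clear] — {base_plate, cover, spacer}
4. bracket@(2, 1, 0) [+x clear] — {base_plate, bracket, cover, spacer}
5. bushing@(0, -1, 0) [-z clear] — {base_plate, bracket, bushing, cover, spacer}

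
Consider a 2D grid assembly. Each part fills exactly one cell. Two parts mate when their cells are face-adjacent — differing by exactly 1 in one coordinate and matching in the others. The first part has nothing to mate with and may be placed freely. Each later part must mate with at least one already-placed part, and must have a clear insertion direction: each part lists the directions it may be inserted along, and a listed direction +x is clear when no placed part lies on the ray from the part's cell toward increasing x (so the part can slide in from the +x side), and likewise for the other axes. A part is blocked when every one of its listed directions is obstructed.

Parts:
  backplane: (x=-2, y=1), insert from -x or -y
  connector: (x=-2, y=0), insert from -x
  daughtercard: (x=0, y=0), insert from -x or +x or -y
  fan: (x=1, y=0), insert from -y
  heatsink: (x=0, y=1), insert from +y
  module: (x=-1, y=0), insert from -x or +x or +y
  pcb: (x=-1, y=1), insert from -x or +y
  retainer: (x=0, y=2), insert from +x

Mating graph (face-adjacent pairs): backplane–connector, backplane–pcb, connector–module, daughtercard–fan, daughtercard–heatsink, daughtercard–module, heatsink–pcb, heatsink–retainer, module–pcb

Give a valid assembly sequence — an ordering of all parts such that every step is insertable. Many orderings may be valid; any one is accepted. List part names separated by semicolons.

connector; module; daughtercard; fan; heatsink; retainer; backplane; pcb

1. connector@(-2, 0) [-x clear] — {connector}
2. module@(-1, 0) [+x clear] — {connector, module}
3. daughtercard@(0, 0) [+x clear] — {connector, daughtercard, module}
4. fan@(1, 0) [-y clear] — {connector, daughtercard, fan, module}
5. heatsink@(0, 1) [+y clear] — {connector, daughtercard, fan, heatsink, module}
6. retainer@(0, 2) [+x clear] — {connector, daughtercard, fan, heatsink, module, retainer}
7. backplane@(-2, 1) [-x clear] — {backplane, connector, daughtercard, fan, heatsink, module, retainer}
8. pcb@(-1, 1) [+y clear] — {backplane, connector, daughtercard, fan, heatsink, module, pcb, retainer}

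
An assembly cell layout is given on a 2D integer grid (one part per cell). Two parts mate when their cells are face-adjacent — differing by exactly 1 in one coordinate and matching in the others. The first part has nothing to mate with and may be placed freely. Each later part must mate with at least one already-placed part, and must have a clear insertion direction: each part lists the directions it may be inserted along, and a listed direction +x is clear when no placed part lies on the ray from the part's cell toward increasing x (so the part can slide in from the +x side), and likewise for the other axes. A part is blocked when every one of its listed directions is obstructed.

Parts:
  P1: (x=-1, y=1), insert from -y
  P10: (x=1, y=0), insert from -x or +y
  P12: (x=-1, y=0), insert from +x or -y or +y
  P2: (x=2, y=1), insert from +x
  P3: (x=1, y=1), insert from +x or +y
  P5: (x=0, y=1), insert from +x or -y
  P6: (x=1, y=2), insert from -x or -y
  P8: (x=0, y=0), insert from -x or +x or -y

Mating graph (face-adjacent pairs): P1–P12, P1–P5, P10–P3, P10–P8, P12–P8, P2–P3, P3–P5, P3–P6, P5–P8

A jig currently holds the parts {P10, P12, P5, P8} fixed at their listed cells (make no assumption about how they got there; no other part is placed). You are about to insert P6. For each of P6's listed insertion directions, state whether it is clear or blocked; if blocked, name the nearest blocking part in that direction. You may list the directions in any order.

-x: ray from P6(1, 2) has no placed part ⇒ clear
-y: nearest on ray is P10@(1, 0) ⇒ blocked

-x: clear; -y: blocked by P10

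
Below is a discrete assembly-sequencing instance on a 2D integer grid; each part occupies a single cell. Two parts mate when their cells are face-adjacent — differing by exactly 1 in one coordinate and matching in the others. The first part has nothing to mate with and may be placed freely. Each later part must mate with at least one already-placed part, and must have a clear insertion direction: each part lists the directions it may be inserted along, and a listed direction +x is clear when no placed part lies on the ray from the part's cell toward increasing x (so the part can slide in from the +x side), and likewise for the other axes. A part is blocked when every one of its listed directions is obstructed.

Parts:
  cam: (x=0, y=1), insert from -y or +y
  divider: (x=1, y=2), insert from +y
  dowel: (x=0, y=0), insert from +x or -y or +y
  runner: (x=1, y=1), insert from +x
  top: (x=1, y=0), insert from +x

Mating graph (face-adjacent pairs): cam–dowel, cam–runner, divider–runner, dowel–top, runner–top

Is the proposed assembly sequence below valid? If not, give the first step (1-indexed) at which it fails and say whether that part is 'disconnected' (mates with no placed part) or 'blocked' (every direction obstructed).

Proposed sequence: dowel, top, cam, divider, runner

Invalid at step 4 (disconnected)

1. dowel@(0, 0) [+x clear] — {dowel}
2. top@(1, 0) [+x clear] — {dowel, top}
3. cam@(0, 1) [+y clear] — {cam, dowel, top}
4. divider@(1, 2) — no placed neighbour ⇒ disconnected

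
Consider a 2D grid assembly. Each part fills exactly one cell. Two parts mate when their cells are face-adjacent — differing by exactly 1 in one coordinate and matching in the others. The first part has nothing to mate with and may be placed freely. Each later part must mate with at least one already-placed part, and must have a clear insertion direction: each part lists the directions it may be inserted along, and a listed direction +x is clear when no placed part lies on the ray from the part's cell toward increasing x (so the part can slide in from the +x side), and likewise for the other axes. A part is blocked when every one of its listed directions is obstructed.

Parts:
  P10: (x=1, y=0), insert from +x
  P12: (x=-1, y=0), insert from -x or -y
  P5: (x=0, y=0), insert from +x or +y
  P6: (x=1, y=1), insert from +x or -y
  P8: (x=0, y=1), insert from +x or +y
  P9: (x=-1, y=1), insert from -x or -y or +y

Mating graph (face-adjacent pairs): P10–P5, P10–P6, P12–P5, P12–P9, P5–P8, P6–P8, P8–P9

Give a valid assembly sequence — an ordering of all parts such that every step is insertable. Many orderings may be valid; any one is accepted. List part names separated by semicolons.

1. P8@(0, 1) [+x clear] — {P8}
2. P6@(1, 1) [+x clear] — {P6, P8}
3. P5@(0, 0) [+x clear] — {P5, P6, P8}
4. P10@(1, 0) [+x clear] — {P10, P5, P6, P8}
5. P12@(-1, 0) [-x clear] — {P10, P12, P5, P6, P8}
6. P9@(-1, 1) [-x clear] — {P10, P12, P5, P6, P8, P9}

P8; P6; P5; P10; P12; P9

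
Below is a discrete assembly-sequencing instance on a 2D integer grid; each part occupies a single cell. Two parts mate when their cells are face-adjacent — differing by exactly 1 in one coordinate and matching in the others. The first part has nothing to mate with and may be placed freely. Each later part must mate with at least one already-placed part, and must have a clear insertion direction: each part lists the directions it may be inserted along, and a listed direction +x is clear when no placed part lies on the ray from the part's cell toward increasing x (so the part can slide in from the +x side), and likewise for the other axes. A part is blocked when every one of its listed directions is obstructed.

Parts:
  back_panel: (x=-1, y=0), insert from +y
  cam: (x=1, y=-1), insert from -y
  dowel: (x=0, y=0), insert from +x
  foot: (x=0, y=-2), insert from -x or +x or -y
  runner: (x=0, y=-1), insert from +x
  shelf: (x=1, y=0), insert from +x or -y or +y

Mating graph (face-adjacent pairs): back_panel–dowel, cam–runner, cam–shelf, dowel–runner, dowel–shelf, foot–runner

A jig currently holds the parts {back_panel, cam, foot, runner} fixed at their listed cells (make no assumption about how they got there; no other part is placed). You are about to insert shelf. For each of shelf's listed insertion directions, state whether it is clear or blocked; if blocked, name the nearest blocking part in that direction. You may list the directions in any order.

+x: ray from shelf(1, 0) has no placed part ⇒ clear
-y: nearest on ray is cam@(1, -1) ⇒ blocked
+y: ray from shelf(1, 0) has no placed part ⇒ clear

+x: clear; +y: clear; -y: blocked by cam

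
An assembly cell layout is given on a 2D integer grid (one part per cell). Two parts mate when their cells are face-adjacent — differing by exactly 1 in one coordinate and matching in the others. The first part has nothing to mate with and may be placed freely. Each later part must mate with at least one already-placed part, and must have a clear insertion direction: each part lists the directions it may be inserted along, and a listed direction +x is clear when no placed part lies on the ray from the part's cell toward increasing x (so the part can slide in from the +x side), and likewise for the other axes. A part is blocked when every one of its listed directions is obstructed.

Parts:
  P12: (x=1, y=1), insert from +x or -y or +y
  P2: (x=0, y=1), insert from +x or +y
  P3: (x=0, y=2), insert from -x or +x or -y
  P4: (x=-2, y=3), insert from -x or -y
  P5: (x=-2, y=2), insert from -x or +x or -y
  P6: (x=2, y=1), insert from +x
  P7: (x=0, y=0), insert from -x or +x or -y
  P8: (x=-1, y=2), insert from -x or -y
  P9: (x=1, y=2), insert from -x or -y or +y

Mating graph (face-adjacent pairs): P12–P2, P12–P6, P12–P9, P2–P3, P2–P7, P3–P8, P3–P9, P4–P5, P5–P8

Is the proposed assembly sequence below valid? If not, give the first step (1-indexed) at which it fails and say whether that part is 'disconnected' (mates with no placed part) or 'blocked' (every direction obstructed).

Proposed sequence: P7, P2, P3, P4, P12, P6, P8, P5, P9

1. P7@(0, 0) [-x clear] — {P7}
2. P2@(0, 1) [+x clear] — {P2, P7}
3. P3@(0, 2) [-x clear] — {P2, P3, P7}
4. P4@(-2, 3) — no placed neighbour ⇒ disconnected

Invalid at step 4 (disconnected)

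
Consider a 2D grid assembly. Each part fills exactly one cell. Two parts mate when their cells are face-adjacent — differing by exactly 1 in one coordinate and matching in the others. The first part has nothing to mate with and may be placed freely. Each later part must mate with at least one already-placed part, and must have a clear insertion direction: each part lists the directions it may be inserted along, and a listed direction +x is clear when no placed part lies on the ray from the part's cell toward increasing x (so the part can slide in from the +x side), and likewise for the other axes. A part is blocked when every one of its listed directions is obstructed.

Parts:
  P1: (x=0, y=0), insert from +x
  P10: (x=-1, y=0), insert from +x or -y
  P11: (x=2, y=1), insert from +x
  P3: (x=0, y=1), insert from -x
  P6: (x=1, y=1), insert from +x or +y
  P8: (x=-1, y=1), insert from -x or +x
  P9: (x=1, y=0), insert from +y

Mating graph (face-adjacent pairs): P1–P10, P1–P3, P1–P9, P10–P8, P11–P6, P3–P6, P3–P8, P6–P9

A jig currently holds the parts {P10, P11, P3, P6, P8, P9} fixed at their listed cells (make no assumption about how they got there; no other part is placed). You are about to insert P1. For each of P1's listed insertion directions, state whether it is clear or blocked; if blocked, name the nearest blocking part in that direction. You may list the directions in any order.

+x: blocked by P9

+x: nearest on ray is P9@(1, 0) ⇒ blocked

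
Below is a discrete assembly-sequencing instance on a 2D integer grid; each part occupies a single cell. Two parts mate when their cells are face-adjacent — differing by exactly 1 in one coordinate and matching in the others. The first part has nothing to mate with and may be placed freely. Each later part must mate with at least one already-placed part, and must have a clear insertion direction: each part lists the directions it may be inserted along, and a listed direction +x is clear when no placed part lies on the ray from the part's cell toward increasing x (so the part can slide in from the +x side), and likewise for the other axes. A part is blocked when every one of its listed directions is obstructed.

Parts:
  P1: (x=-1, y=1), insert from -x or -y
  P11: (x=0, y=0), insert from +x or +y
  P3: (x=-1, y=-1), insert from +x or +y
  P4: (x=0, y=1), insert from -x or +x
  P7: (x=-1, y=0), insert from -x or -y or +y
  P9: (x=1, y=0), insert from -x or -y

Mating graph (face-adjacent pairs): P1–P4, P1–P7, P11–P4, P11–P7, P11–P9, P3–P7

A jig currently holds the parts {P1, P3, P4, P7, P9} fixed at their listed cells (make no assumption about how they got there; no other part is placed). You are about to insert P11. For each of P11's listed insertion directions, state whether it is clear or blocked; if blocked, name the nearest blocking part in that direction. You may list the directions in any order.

+x: nearest on ray is P9@(1, 0) ⇒ blocked
+y: nearest on ray is P4@(0, 1) ⇒ blocked

+x: blocked by P9; +y: blocked by P4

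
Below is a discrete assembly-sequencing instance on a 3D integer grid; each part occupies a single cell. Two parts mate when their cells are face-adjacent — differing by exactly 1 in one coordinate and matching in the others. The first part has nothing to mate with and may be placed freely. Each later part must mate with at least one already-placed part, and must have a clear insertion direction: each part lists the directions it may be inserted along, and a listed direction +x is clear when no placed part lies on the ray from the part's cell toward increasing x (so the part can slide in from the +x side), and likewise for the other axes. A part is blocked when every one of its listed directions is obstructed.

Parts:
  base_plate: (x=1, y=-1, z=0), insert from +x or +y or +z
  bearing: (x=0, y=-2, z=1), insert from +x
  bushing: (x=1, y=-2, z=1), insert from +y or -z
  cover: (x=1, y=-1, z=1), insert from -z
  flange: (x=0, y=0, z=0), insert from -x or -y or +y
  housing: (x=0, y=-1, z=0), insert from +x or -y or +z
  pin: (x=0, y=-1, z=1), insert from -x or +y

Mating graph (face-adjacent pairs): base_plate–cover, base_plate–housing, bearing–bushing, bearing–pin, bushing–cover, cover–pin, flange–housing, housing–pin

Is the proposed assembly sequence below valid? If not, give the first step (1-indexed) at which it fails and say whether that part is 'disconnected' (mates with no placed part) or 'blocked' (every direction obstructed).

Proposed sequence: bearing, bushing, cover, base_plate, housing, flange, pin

Valid

1. bearing@(0, -2, 1) [+x clear] — {bearing}
2. bushing@(1, -2, 1) [+y clear] — {bearing, bushing}
3. cover@(1, -1, 1) [-z clear] — {bearing, bushing, cover}
4. base_plate@(1, -1, 0) [+x clear] — {base_plate, bearing, bushing, cover}
5. housing@(0, -1, 0) [-y clear] — {base_plate, bearing, bushing, cover, housing}
6. flange@(0, 0, 0) [-x clear] — {base_plate, bearing, bushing, cover, flange, housing}
7. pin@(0, -1, 1) [-x clear] — {base_plate, bearing, bushing, cover, flange, housing, pin}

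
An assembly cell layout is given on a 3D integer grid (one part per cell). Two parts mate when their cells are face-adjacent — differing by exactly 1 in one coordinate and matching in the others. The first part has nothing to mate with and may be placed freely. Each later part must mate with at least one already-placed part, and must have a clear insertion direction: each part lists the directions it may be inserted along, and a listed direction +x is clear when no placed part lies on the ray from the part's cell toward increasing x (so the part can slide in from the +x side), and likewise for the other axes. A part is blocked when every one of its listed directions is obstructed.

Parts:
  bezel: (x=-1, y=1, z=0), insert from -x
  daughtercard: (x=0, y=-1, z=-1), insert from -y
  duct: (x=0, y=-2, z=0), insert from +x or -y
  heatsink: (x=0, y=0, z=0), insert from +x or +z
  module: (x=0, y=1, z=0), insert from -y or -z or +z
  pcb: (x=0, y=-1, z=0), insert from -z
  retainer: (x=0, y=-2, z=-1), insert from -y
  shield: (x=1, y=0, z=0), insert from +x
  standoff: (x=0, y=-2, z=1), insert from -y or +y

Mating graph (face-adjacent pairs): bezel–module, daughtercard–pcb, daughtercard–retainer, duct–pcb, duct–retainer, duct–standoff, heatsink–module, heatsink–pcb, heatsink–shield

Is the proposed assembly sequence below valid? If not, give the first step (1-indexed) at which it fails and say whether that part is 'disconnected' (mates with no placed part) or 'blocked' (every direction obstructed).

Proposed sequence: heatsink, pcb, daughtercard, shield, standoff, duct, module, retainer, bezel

1. heatsink@(0, 0, 0) [+x clear] — {heatsink}
2. pcb@(0, -1, 0) [-z clear] — {heatsink, pcb}
3. daughtercard@(0, -1, -1) [-y clear] — {daughtercard, heatsink, pcb}
4. shield@(1, 0, 0) [+x clear] — {daughtercard, heatsink, pcb, shield}
5. standoff@(0, -2, 1) — no placed neighbour ⇒ disconnected

Invalid at step 5 (disconnected)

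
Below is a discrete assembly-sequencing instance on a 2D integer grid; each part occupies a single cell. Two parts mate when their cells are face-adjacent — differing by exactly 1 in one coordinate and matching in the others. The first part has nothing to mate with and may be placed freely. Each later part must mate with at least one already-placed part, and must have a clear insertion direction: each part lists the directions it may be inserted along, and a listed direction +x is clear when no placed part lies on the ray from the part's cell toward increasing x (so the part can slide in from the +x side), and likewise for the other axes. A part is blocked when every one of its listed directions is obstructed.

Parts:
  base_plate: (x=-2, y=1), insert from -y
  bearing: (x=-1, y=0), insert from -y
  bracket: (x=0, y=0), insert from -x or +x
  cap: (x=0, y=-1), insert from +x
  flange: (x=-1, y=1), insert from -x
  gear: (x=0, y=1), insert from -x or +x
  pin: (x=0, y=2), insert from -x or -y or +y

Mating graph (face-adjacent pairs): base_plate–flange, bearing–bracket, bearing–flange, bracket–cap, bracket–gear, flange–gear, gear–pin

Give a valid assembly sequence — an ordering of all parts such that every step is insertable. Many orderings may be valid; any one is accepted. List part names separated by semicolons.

cap; bracket; bearing; flange; base_plate; gear; pin

1. cap@(0, -1) [+x clear] — {cap}
2. bracket@(0, 0) [-x clear] — {bracket, cap}
3. bearing@(-1, 0) [-y clear] — {bearing, bracket, cap}
4. flange@(-1, 1) [-x clear] — {bearing, bracket, cap, flange}
5. base_plate@(-2, 1) [-y clear] — {base_plate, bearing, bracket, cap, flange}
6. gear@(0, 1) [+x clear] — {base_plate, bearing, bracket, cap, flange, gear}
7. pin@(0, 2) [-x clear] — {base_plate, bearing, bracket, cap, flange, gear, pin}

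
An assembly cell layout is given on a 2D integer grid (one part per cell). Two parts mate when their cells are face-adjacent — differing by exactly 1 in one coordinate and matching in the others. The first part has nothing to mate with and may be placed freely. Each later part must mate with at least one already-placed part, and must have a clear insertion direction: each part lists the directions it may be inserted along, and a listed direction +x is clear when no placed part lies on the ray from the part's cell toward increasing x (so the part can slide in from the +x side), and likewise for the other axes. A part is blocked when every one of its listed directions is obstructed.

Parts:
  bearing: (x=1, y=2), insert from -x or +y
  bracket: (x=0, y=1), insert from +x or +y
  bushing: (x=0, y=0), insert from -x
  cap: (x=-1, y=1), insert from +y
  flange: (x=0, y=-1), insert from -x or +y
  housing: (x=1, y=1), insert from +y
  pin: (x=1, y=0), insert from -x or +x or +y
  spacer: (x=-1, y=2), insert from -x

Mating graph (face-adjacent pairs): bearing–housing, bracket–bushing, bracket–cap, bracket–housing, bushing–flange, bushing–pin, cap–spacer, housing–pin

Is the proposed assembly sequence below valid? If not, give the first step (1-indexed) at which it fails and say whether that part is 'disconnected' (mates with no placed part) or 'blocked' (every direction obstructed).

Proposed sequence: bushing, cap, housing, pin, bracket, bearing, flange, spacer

Invalid at step 2 (disconnected)

1. bushing@(0, 0) [-x clear] — {bushing}
2. cap@(-1, 1) — no placed neighbour ⇒ disconnected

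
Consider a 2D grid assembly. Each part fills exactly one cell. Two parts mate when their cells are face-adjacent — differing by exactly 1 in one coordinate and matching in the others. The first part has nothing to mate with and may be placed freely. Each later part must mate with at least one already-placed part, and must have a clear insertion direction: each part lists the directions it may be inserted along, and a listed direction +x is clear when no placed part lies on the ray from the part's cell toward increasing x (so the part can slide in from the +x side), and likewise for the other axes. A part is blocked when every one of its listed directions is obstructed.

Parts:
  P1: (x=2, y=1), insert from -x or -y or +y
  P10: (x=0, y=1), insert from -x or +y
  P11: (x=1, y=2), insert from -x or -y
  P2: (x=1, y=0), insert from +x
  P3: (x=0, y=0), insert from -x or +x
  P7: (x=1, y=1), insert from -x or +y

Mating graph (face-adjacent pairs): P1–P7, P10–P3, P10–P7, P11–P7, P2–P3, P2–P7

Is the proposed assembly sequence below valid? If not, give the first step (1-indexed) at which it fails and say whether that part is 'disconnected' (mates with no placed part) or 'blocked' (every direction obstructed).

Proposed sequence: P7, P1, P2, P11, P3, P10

Valid

1. P7@(1, 1) [-x clear] — {P7}
2. P1@(2, 1) [-y clear] — {P1, P7}
3. P2@(1, 0) [+x clear] — {P1, P2, P7}
4. P11@(1, 2) [-x clear] — {P1, P11, P2, P7}
5. P3@(0, 0) [-x clear] — {P1, P11, P2, P3, P7}
6. P10@(0, 1) [-x clear] — {P1, P10, P11, P2, P3, P7}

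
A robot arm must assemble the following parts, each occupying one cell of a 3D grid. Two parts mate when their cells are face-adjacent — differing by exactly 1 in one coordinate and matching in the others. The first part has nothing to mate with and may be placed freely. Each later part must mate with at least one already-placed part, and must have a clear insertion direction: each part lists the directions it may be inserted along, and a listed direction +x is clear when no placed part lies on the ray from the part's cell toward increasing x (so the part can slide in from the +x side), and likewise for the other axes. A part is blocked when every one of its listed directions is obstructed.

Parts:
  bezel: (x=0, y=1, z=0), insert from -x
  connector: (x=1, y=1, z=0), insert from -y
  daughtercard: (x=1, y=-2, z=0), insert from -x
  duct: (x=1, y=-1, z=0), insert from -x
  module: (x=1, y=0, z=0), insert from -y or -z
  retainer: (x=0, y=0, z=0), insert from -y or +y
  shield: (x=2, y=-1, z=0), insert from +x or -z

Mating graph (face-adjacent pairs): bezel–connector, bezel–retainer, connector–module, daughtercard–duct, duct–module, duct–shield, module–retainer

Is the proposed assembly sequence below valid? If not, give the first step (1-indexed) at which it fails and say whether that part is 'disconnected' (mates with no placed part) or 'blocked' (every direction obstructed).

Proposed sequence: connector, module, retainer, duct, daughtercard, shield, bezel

Valid

1. connector@(1, 1, 0) [-y clear] — {connector}
2. module@(1, 0, 0) [-y clear] — {connector, module}
3. retainer@(0, 0, 0) [-y clear] — {connector, module, retainer}
4. duct@(1, -1, 0) [-x clear] — {connector, duct, module, retainer}
5. daughtercard@(1, -2, 0) [-x clear] — {connector, daughtercard, duct, module, retainer}
6. shield@(2, -1, 0) [+x clear] — {connector, daughtercard, duct, module, retainer, shield}
7. bezel@(0, 1, 0) [-x clear] — {bezel, connector, daughtercard, duct, module, retainer, shield}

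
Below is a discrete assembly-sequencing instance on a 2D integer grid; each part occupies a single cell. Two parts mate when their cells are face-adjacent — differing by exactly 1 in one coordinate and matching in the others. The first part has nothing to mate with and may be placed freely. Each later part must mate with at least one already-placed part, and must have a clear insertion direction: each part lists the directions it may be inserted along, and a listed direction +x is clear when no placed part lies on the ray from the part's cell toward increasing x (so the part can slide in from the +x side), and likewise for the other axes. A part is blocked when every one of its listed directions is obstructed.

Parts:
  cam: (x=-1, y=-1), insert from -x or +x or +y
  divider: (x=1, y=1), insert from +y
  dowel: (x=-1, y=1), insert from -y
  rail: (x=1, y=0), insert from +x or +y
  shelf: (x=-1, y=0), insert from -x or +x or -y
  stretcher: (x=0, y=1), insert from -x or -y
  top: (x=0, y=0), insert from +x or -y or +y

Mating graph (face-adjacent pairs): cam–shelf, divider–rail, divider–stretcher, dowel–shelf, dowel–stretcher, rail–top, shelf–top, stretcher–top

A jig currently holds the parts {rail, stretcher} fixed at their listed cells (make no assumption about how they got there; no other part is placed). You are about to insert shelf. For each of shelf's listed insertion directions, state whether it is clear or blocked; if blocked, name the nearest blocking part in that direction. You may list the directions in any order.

-x: ray from shelf(-1, 0) has no placed part ⇒ clear
+x: nearest on ray is rail@(1, 0) ⇒ blocked
-y: ray from shelf(-1, 0) has no placed part ⇒ clear

+x: blocked by rail; -x: clear; -y: clear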